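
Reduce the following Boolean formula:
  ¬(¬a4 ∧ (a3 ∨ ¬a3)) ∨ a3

a4 ∨ a3

¬(¬a4 ∧ (a3 ∨ ¬a3)) ∨ a3
= ¬¬a4 ∨ a3
= a4 ∨ a3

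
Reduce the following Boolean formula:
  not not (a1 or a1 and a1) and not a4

not not (a1 or a1 and a1) and not a4
= not not (a1 or a1) and not a4
= (a1 or a1) and not a4
= a1 and not a4

a1 and not a4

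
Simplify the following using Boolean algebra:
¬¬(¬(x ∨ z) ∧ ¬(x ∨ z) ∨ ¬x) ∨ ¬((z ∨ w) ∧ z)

¬¬(¬(x ∨ z) ∧ ¬(x ∨ z) ∨ ¬x) ∨ ¬((z ∨ w) ∧ z)
= ¬¬(¬(x ∨ z) ∨ ¬x) ∨ ¬((z ∨ w) ∧ z)   (idempotence)
= ¬((x ∨ z) ∧ x) ∨ ¬((z ∨ w) ∧ z)   (De Morgan)
= ¬x ∨ ¬((z ∨ w) ∧ z)   (absorption)
= ¬x ∨ ¬z   (absorption)

¬x ∨ ¬z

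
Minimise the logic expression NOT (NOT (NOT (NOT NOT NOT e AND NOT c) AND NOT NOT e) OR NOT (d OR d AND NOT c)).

e AND d

NOT (NOT (NOT (NOT NOT NOT e AND NOT c) AND NOT NOT e) OR NOT (d OR d AND NOT c))
= NOT (NOT (NOT (NOT e AND NOT c) AND NOT NOT e) OR NOT (d OR d AND NOT c))   [double negation]
= NOT (NOT e AND NOT c OR NOT e OR NOT (d OR d AND NOT c))   [De Morgan]
= NOT (NOT e AND NOT c OR NOT e OR NOT d)   [absorption]
= NOT (NOT e OR NOT d)   [absorption]
= e AND d   [De Morgan]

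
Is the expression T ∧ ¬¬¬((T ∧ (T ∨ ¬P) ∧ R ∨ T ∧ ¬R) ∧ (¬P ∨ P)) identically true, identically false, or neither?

identically false

T ∧ ¬¬¬((T ∧ (T ∨ ¬P) ∧ R ∨ T ∧ ¬R) ∧ (¬P ∨ P))
= T ∧ ¬¬¬(T ∧ (T ∨ ¬P) ∧ R ∨ T ∧ ¬R)   [complement / identity]
= T ∧ ¬¬¬(T ∧ R ∨ T ∧ ¬R)   [absorption]
= T ∧ ¬(T ∧ R ∨ T ∧ ¬R)   [double negation]
= T ∧ ¬T   [distribution]
= False   [complement]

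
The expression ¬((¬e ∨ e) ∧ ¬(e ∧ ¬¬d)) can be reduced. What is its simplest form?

¬((¬e ∨ e) ∧ ¬(e ∧ ¬¬d))
= ¬¬(e ∧ ¬¬d)
= e ∧ ¬¬d
= e ∧ d

e ∧ d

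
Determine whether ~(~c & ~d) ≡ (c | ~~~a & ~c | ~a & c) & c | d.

E1: ~(~c & ~d)
    = c | d   — De Morgan
E2: (c | ~~~a & ~c | ~a & c) & c | d
    = (c | ~a & ~c | ~a & c) & c | d   — double negation
    = (c | ~a) & c | d   — distribution
    = c | d   — absorption
Both reduce to c | d, so they are equivalent.

Yes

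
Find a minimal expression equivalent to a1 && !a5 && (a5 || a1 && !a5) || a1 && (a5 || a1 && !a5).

a1 && !a5 && (a5 || a1 && !a5) || a1 && (a5 || a1 && !a5)
= (a5 || a1 && !a5) && (a1 && !a5 || a1)   — distribution
= a5 && a1 || a1 && !a5   — distribution
= a1   — distribution

a1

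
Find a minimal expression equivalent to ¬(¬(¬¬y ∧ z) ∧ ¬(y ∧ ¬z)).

¬(¬(¬¬y ∧ z) ∧ ¬(y ∧ ¬z))
= ¬¬y ∧ z ∨ y ∧ ¬z   (De Morgan)
= y ∧ z ∨ y ∧ ¬z   (double negation)
= y   (distribution)

y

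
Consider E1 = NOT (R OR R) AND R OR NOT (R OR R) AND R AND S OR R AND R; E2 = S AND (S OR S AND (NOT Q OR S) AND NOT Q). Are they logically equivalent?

E1: NOT (R OR R) AND R OR NOT (R OR R) AND R AND S OR R AND R
    = NOT (R OR R) AND R OR R AND R   (absorption)
    = NOT R AND R OR R AND R   (idempotence)
    = R   (distribution)
E2: S AND (S OR S AND (NOT Q OR S) AND NOT Q)
    = S AND (S OR S AND NOT Q)   (absorption)
    = S AND S   (absorption)
    = S   (idempotence)
These differ: at Q=0, R=0, S=1, E1 = 0 but E2 = 1.

No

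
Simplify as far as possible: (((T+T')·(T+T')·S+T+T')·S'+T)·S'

(((T+T')·(T+T')·S+T+T')·S'+T)·S'
= (((T+T')·S+T+T')·S'+T)·S'   (complement / identity)
= ((T+T')·S'+T)·S'   (absorption)
= (S'+T)·S'   (complement / identity)
= S'   (absorption)

S'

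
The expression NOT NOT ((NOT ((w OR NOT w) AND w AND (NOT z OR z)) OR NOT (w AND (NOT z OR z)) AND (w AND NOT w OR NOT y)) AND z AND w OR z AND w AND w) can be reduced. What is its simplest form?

z AND w

NOT NOT ((NOT ((w OR NOT w) AND w AND (NOT z OR z)) OR NOT (w AND (NOT z OR z)) AND (w AND NOT w OR NOT y)) AND z AND w OR z AND w AND w)
= NOT NOT ((NOT ((w OR NOT w) AND w AND (NOT z OR z)) OR NOT (w AND (NOT z OR z)) AND NOT y) AND z AND w OR z AND w AND w)   — complement / identity
= NOT NOT ((NOT (w AND (NOT z OR z)) OR NOT (w AND (NOT z OR z)) AND NOT y) AND z AND w OR z AND w AND w)   — complement / identity
= NOT NOT (NOT (w AND (NOT z OR z)) AND z AND w OR z AND w AND w)   — absorption
= NOT NOT (NOT w AND z AND w OR z AND w AND w)   — complement / identity
= NOT NOT (z AND w)   — distribution
= z AND w   — double negation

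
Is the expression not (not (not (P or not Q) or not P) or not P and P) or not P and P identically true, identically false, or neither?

neither

not (not (not (P or not Q) or not P) or not P and P) or not P and P
= not ((P or not Q) and P or not P and P) or not P and P   — De Morgan
= not ((P or not Q) and P or not P and P)   — complement / identity
= not ((P or not Q) and P)   — complement / identity
= not P   — absorption
This depends on P, so it is not a constant.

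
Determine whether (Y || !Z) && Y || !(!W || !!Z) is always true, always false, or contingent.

(Y || !Z) && Y || !(!W || !!Z)
= Y || !(!W || !!Z)   (absorption)
= Y || W && !Z   (De Morgan)
This depends on W, Y, Z, so it is not a constant.

contingent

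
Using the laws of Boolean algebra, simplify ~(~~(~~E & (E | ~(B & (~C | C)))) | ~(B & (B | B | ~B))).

~E & B

~(~~(~~E & (E | ~(B & (~C | C)))) | ~(B & (B | B | ~B)))
= ~(~~(~~E & (E | ~(B & (~C | C)))) | ~(B & (B | ~B)))   [idempotence]
= ~(~~(~~E & (E | ~B)) | ~(B & (B | ~B)))   [complement / identity]
= ~(~~(E & (E | ~B)) | ~(B & (B | ~B)))   [double negation]
= ~(~~E | ~(B & (B | ~B)))   [absorption]
= ~(~~E | ~B)   [complement / identity]
= ~E & B   [De Morgan]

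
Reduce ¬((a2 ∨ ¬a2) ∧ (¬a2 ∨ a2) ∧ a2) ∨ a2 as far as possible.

True

¬((a2 ∨ ¬a2) ∧ (¬a2 ∨ a2) ∧ a2) ∨ a2
= ¬((a2 ∨ ¬a2) ∧ a2) ∨ a2   [complement / identity]
= ¬a2 ∨ a2   [complement / identity]
= True   [complement]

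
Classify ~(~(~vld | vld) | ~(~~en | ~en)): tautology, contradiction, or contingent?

tautology

~(~(~vld | vld) | ~(~~en | ~en))
= ~(~(~vld | vld) | ~(en | ~en))   — double negation
= (~vld | vld) & (en | ~en)   — De Morgan
= en | ~en   — complement / identity
= 1   — complement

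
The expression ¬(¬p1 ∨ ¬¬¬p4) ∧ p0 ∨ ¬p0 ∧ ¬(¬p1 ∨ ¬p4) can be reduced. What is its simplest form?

¬(¬p1 ∨ ¬¬¬p4) ∧ p0 ∨ ¬p0 ∧ ¬(¬p1 ∨ ¬p4)
= ¬(¬p1 ∨ ¬p4) ∧ p0 ∨ ¬p0 ∧ ¬(¬p1 ∨ ¬p4)
= ¬(¬p1 ∨ ¬p4)
= p1 ∧ p4

p1 ∧ p4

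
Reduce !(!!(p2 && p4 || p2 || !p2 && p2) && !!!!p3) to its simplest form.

!(!!(p2 && p4 || p2 || !p2 && p2) && !!!!p3)
= !(!!(p2 || !p2 && p2) && !!!!p3)   (absorption)
= !(!!p2 && !!!!p3)   (complement / identity)
= !p2 || !!!p3   (De Morgan)
= !p2 || !p3   (double negation)

!p2 || !p3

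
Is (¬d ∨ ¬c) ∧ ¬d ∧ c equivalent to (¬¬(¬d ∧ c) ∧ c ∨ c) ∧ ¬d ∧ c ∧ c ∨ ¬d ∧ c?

Yes

E1: (¬d ∨ ¬c) ∧ ¬d ∧ c
    = ¬d ∧ c   — absorption
E2: (¬¬(¬d ∧ c) ∧ c ∨ c) ∧ ¬d ∧ c ∧ c ∨ ¬d ∧ c
    = (¬d ∧ c ∧ c ∨ c) ∧ ¬d ∧ c ∧ c ∨ ¬d ∧ c   — double negation
    = ¬d ∧ c ∧ c ∨ ¬d ∧ c   — absorption
    = ¬d ∧ c   — absorption
Both reduce to ¬d ∧ c, so they are equivalent.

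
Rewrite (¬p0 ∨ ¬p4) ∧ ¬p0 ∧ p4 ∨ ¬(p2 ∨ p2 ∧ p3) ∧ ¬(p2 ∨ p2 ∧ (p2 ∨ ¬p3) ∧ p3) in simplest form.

(¬p0 ∨ ¬p4) ∧ ¬p0 ∧ p4 ∨ ¬(p2 ∨ p2 ∧ p3) ∧ ¬(p2 ∨ p2 ∧ (p2 ∨ ¬p3) ∧ p3)
= (¬p0 ∨ ¬p4) ∧ ¬p0 ∧ p4 ∨ ¬(p2 ∨ p2 ∧ p3) ∧ ¬(p2 ∨ p2 ∧ p3)   (absorption)
= (¬p0 ∨ ¬p4) ∧ ¬p0 ∧ p4 ∨ ¬(p2 ∨ p2 ∧ p3)   (idempotence)
= ¬p0 ∧ p4 ∨ ¬(p2 ∨ p2 ∧ p3)   (absorption)
= ¬p0 ∧ p4 ∨ ¬p2   (absorption)

¬p0 ∧ p4 ∨ ¬p2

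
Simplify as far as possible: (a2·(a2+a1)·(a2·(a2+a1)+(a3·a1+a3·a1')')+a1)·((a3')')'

(a2·(a2+a1)·(a2·(a2+a1)+(a3·a1+a3·a1')')+a1)·((a3')')'
= (a2·(a2+a1)·(a2·(a2+a1)+a3')+a1)·((a3')')'   [distribution]
= (a2·(a2+a1)+a1)·((a3')')'   [absorption]
= (a2·(a2+a1)+a1)·a3'   [double negation]
= (a2+a1)·a3'   [absorption]

(a2+a1)·a3'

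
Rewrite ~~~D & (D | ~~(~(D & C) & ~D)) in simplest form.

~~~D & (D | ~~(~(D & C) & ~D))
= ~~~D & (D | ~(D & C | D))   — De Morgan
= ~~~D & (D | ~D)   — absorption
= ~D & (D | ~D)   — double negation
= ~D   — complement / identity

~D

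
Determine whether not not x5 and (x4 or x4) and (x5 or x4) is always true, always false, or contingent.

contingent

not not x5 and (x4 or x4) and (x5 or x4)
= not not x5 and (x4 or x4 and x5)   (distribution)
= not not x5 and x4   (absorption)
= x5 and x4   (double negation)
This depends on x4, x5, so it is not a constant.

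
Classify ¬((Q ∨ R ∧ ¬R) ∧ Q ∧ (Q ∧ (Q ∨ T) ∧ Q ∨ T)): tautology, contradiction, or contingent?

contingent

¬((Q ∨ R ∧ ¬R) ∧ Q ∧ (Q ∧ (Q ∨ T) ∧ Q ∨ T))
= ¬((Q ∨ R ∧ ¬R) ∧ Q ∧ (Q ∧ Q ∨ T))   — absorption
= ¬(Q ∧ Q ∧ (Q ∧ Q ∨ T))   — complement / identity
= ¬(Q ∧ Q)   — absorption
= ¬Q   — idempotence
This depends on Q, so it is not a constant.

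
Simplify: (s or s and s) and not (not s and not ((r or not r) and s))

s

(s or s and s) and not (not s and not ((r or not r) and s))
= (s or s and s) and (s or (r or not r) and s)   — De Morgan
= (s or s and s) and (s or s)   — complement / identity
= (s or s) and (s or s)   — idempotence
= s or s   — idempotence
= s   — idempotence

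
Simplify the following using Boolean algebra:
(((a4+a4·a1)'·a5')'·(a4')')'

(((a4+a4·a1)'·a5')'·(a4')')'
= (a4+a4·a1)'·a5'+a4'   [De Morgan]
= a4'·a5'+a4'   [absorption]
= a4'   [absorption]

a4'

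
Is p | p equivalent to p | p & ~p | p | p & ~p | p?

E1: p | p
    = p   [idempotence]
E2: p | p & ~p | p | p & ~p | p
    = p | p & ~p | p   [idempotence]
    = p | p   [complement / identity]
    = p   [idempotence]
Both reduce to p, so they are equivalent.

Yes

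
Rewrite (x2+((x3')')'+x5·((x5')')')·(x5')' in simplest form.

(x2+x3')·x5

(x2+((x3')')'+x5·((x5')')')·(x5')'
= (x2+((x3')')'+x5·((x5')')')·x5   — double negation
= (x2+((x3')')'+x5·x5')·x5   — double negation
= (x2+x3'+x5·x5')·x5   — double negation
= (x2+x3')·x5   — complement / identity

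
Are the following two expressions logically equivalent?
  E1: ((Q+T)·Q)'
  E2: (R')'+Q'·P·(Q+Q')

E1: ((Q+T)·Q)'
    = Q'   [absorption]
E2: (R')'+Q'·P·(Q+Q')
    = R+Q'·P·(Q+Q')   [double negation]
    = R+Q'·P   [complement / identity]
These differ: at P=0, Q=0, R=0, T=0, E1 = 1 but E2 = 0.

No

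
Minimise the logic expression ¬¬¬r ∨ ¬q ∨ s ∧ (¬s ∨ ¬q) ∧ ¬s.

¬r ∨ ¬q

¬¬¬r ∨ ¬q ∨ s ∧ (¬s ∨ ¬q) ∧ ¬s
= ¬¬¬r ∨ ¬q ∨ s ∧ ¬s
= ¬¬¬r ∨ ¬q
= ¬r ∨ ¬q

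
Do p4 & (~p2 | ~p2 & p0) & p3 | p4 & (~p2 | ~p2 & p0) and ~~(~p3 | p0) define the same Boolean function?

No

E1: p4 & (~p2 | ~p2 & p0) & p3 | p4 & (~p2 | ~p2 & p0)
    = p4 & (~p2 | ~p2 & p0)
    = p4 & ~p2
E2: ~~(~p3 | p0)
    = ~p3 | p0
These differ: at p0=1, p2=1, p3=0, p4=0, E1 = 0 but E2 = 1.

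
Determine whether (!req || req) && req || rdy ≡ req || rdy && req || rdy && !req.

E1: (!req || req) && req || rdy
    = req || rdy   [complement / identity]
E2: req || rdy && req || rdy && !req
    = req || rdy   [distribution]
Both reduce to req || rdy, so they are equivalent.

Yes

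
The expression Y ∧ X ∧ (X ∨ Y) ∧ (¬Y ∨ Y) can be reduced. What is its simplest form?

Y ∧ X

Y ∧ X ∧ (X ∨ Y) ∧ (¬Y ∨ Y)
= Y ∧ X ∧ (X ∨ Y)
= Y ∧ X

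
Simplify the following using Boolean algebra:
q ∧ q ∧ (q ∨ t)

q ∧ q ∧ (q ∨ t)
= q ∧ q   [absorption]
= q   [idempotence]

q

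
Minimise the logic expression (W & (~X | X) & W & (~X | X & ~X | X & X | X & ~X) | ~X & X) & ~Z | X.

(W & (~X | X) & W & (~X | X & ~X | X & X | X & ~X) | ~X & X) & ~Z | X
= (W & (~X | X) & W & (~X | X & X | X & ~X) | ~X & X) & ~Z | X   [complement / identity]
= W & (~X | X) & W & (~X | X & X | X & ~X) & ~Z | X   [complement / identity]
= W & (~X | X) & W & (~X | X) & ~Z | X   [distribution]
= W & (~X | X) & ~Z | X   [idempotence]
= W & ~Z | X   [complement / identity]

W & ~Z | X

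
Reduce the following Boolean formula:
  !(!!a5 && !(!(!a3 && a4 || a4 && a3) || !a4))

!a5 || !a4

!(!!a5 && !(!(!a3 && a4 || a4 && a3) || !a4))
= !a5 || !(!a3 && a4 || a4 && a3) || !a4   — De Morgan
= !a5 || !a4 || !a4   — distribution
= !a5 || !a4   — idempotence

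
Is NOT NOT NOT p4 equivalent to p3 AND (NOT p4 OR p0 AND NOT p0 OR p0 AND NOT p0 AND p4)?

E1: NOT NOT NOT p4
    = NOT p4
E2: p3 AND (NOT p4 OR p0 AND NOT p0 OR p0 AND NOT p0 AND p4)
    = p3 AND (NOT p4 OR p0 AND NOT p0)
    = p3 AND NOT p4
These differ: at p0=0, p3=0, p4=0, E1 = 1 but E2 = 0.

No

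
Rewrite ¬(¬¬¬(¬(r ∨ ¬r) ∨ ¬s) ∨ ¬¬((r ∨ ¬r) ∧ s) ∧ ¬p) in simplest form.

¬s

¬(¬¬¬(¬(r ∨ ¬r) ∨ ¬s) ∨ ¬¬((r ∨ ¬r) ∧ s) ∧ ¬p)
= ¬(¬¬((r ∨ ¬r) ∧ s) ∨ ¬¬((r ∨ ¬r) ∧ s) ∧ ¬p)   — De Morgan
= ¬¬¬((r ∨ ¬r) ∧ s)   — absorption
= ¬((r ∨ ¬r) ∧ s)   — double negation
= ¬s   — complement / identity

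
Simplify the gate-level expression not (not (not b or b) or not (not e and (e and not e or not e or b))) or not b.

not e or not b

not (not (not b or b) or not (not e and (e and not e or not e or b))) or not b
= not (not (not b or b) or not (not e and (not e or b))) or not b
= (not b or b) and not e and (not e or b) or not b
= (not b or b) and not e or not b
= not e or not b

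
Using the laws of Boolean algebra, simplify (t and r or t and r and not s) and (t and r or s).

(t and r or t and r and not s) and (t and r or s)
= t and r and (t and r or s)   [absorption]
= t and r   [absorption]

t and r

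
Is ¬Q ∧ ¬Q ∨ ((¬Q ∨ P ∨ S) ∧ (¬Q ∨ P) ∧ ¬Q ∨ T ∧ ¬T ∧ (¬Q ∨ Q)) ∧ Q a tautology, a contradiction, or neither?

neither

¬Q ∧ ¬Q ∨ ((¬Q ∨ P ∨ S) ∧ (¬Q ∨ P) ∧ ¬Q ∨ T ∧ ¬T ∧ (¬Q ∨ Q)) ∧ Q
= ¬Q ∧ ¬Q ∨ ((¬Q ∨ P ∨ S) ∧ (¬Q ∨ P) ∧ ¬Q ∨ T ∧ ¬T) ∧ Q   — complement / identity
= ¬Q ∧ ¬Q ∨ ((¬Q ∨ P) ∧ ¬Q ∨ T ∧ ¬T) ∧ Q   — absorption
= ¬Q ∧ ¬Q ∨ (¬Q ∨ P) ∧ ¬Q ∧ Q   — complement / identity
= ¬Q ∧ ¬Q ∨ ¬Q ∧ Q   — absorption
= ¬Q   — distribution
This depends on Q, so it is not a constant.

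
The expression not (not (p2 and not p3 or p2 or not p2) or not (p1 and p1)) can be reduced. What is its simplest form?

p1

not (not (p2 and not p3 or p2 or not p2) or not (p1 and p1))
= not (not (p2 or not p2) or not (p1 and p1))   (absorption)
= (p2 or not p2) and p1 and p1   (De Morgan)
= (p2 or not p2) and p1   (idempotence)
= p1   (complement / identity)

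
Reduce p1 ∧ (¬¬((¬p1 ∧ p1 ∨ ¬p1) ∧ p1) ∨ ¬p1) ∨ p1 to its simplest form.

p1 ∧ (¬¬((¬p1 ∧ p1 ∨ ¬p1) ∧ p1) ∨ ¬p1) ∨ p1
= p1 ∧ (¬¬(¬p1 ∧ p1) ∨ ¬p1) ∨ p1   (complement / identity)
= p1 ∧ (¬p1 ∧ p1 ∨ ¬p1) ∨ p1   (double negation)
= p1 ∧ ¬p1 ∨ p1   (complement / identity)
= p1   (complement / identity)

p1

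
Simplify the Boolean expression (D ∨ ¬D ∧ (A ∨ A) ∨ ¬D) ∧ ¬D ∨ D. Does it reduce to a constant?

(D ∨ ¬D ∧ (A ∨ A) ∨ ¬D) ∧ ¬D ∨ D
= (D ∨ ¬D ∧ A ∨ ¬D) ∧ ¬D ∨ D   — idempotence
= (D ∨ ¬D) ∧ ¬D ∨ D   — absorption
= ¬D ∨ D   — complement / identity
= True   — complement

True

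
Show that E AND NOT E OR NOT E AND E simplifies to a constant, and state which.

E AND NOT E OR NOT E AND E
= (E OR E) AND NOT E
= E AND NOT E
= FALSE

FALSE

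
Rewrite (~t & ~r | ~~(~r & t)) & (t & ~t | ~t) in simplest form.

~r & ~t

(~t & ~r | ~~(~r & t)) & (t & ~t | ~t)
= (~t & ~r | ~~(~r & t)) & ~t   — complement / identity
= (~t & ~r | ~r & t) & ~t   — double negation
= ~r & ~t   — distribution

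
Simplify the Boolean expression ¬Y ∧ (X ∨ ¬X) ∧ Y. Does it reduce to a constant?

¬Y ∧ (X ∨ ¬X) ∧ Y
= ¬Y ∧ Y   (complement / identity)
= False   (complement)

False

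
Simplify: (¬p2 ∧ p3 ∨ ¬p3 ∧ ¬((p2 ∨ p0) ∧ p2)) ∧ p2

False

(¬p2 ∧ p3 ∨ ¬p3 ∧ ¬((p2 ∨ p0) ∧ p2)) ∧ p2
= (¬p2 ∧ p3 ∨ ¬p3 ∧ ¬p2) ∧ p2   (absorption)
= ¬p2 ∧ p2   (distribution)
= False   (complement)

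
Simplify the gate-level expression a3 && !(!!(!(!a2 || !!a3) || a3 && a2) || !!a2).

a3 && !a2

a3 && !(!!(!(!a2 || !!a3) || a3 && a2) || !!a2)
= a3 && !(!!(a2 && !a3 || a3 && a2) || !!a2)   — De Morgan
= a3 && !(!!a2 || !!a2)   — distribution
= a3 && !a2 && !a2   — De Morgan
= a3 && !a2   — idempotence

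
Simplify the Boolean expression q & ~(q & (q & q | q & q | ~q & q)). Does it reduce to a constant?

0

q & ~(q & (q & q | q & q | ~q & q))
= q & ~(q & (q & q | ~q & q))
= q & ~(q & q)
= q & ~q
= 0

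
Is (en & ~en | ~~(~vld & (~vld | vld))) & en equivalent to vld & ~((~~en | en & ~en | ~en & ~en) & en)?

No

E1: (en & ~en | ~~(~vld & (~vld | vld))) & en
    = (en & ~en | ~vld & (~vld | vld)) & en
    = (en & ~en | ~vld) & en
    = ~vld & en
E2: vld & ~((~~en | en & ~en | ~en & ~en) & en)
    = vld & ~((~~en | ~en) & en)
    = vld & ~((en | ~en) & en)
    = vld & ~en
These differ: at en=1, vld=0, E1 = 1 but E2 = 0.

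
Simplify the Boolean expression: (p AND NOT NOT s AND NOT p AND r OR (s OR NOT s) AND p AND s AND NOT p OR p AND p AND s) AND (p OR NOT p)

(p AND NOT NOT s AND NOT p AND r OR (s OR NOT s) AND p AND s AND NOT p OR p AND p AND s) AND (p OR NOT p)
= (p AND s AND NOT p AND r OR (s OR NOT s) AND p AND s AND NOT p OR p AND p AND s) AND (p OR NOT p)   — double negation
= (p AND s AND NOT p AND r OR p AND s AND NOT p OR p AND p AND s) AND (p OR NOT p)   — complement / identity
= (p AND s AND NOT p OR p AND p AND s) AND (p OR NOT p)   — absorption
= p AND s AND NOT p OR p AND p AND s   — complement / identity
= p AND s   — distribution

p AND s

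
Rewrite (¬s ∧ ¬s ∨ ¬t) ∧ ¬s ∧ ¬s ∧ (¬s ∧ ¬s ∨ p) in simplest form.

(¬s ∧ ¬s ∨ ¬t) ∧ ¬s ∧ ¬s ∧ (¬s ∧ ¬s ∨ p)
= (¬s ∧ ¬s ∨ ¬t) ∧ ¬s ∧ ¬s
= ¬s ∧ ¬s
= ¬s

¬s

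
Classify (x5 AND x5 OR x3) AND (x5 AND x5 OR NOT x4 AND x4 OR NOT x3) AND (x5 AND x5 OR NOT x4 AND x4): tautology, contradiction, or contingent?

(x5 AND x5 OR x3) AND (x5 AND x5 OR NOT x4 AND x4 OR NOT x3) AND (x5 AND x5 OR NOT x4 AND x4)
= (x5 AND x5 OR x3) AND (x5 AND x5 OR NOT x4 AND x4)   (absorption)
= (x5 AND x5 OR x3) AND x5 AND x5   (complement / identity)
= x5 AND x5   (absorption)
= x5   (idempotence)
This depends on x5, so it is not a constant.

contingent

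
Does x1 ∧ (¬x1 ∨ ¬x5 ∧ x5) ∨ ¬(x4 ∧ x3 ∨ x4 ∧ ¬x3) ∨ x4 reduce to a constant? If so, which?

yes, True

x1 ∧ (¬x1 ∨ ¬x5 ∧ x5) ∨ ¬(x4 ∧ x3 ∨ x4 ∧ ¬x3) ∨ x4
= x1 ∧ (¬x1 ∨ ¬x5 ∧ x5) ∨ ¬x4 ∨ x4
= x1 ∧ ¬x1 ∨ ¬x4 ∨ x4
= ¬x4 ∨ x4
= True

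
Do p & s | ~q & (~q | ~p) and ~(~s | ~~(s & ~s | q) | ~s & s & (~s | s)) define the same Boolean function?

E1: p & s | ~q & (~q | ~p)
    = p & s | ~q
E2: ~(~s | ~~(s & ~s | q) | ~s & s & (~s | s))
    = ~(~s | ~~q | ~s & s & (~s | s))
    = ~(~s | ~~q | ~s & s)
    = ~(~s | ~~q)
    = s & ~q
These differ: at p=1, q=1, s=1, E1 = 1 but E2 = 0.

No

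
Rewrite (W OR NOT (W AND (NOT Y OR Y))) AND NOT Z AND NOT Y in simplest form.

NOT Z AND NOT Y

(W OR NOT (W AND (NOT Y OR Y))) AND NOT Z AND NOT Y
= (W OR NOT W) AND NOT Z AND NOT Y   — complement / identity
= NOT Z AND NOT Y   — complement / identity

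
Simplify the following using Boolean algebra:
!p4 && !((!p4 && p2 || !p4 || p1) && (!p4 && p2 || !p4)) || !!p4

!p4 && !((!p4 && p2 || !p4 || p1) && (!p4 && p2 || !p4)) || !!p4
= !p4 && !(!p4 && p2 || !p4) || !!p4   — absorption
= !p4 && !!p4 || !!p4   — absorption
= !p4 && p4 || !!p4   — double negation
= !!p4   — complement / identity
= p4   — double negation

p4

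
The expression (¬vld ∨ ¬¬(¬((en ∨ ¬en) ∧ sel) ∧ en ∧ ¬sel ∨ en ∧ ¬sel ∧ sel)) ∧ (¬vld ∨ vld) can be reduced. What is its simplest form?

¬vld ∨ en ∧ ¬sel

(¬vld ∨ ¬¬(¬((en ∨ ¬en) ∧ sel) ∧ en ∧ ¬sel ∨ en ∧ ¬sel ∧ sel)) ∧ (¬vld ∨ vld)
= (¬vld ∨ ¬¬(¬sel ∧ en ∧ ¬sel ∨ en ∧ ¬sel ∧ sel)) ∧ (¬vld ∨ vld)   (complement / identity)
= (¬vld ∨ ¬sel ∧ en ∧ ¬sel ∨ en ∧ ¬sel ∧ sel) ∧ (¬vld ∨ vld)   (double negation)
= (¬vld ∨ en ∧ ¬sel) ∧ (¬vld ∨ vld)   (distribution)
= ¬vld ∨ en ∧ ¬sel   (complement / identity)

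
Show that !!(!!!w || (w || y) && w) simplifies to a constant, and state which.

!!(!!!w || (w || y) && w)
= !!(!!!w || w)   [absorption]
= !!!w || w   [double negation]
= !w || w   [double negation]
= true   [complement]

true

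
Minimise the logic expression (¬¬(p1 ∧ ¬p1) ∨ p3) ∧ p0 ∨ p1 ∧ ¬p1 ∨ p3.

(¬¬(p1 ∧ ¬p1) ∨ p3) ∧ p0 ∨ p1 ∧ ¬p1 ∨ p3
= (p1 ∧ ¬p1 ∨ p3) ∧ p0 ∨ p1 ∧ ¬p1 ∨ p3   (double negation)
= p1 ∧ ¬p1 ∨ p3   (absorption)
= p3   (complement / identity)

p3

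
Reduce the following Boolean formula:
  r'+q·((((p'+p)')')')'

r'+q·((((p'+p)')')')'
= r'+q·((p'+p)')'   (double negation)
= r'+q·(p'+p)   (double negation)
= r'+q   (complement / identity)

r'+q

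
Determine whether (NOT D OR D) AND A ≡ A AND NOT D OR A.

Yes

E1: (NOT D OR D) AND A
    = A   (complement / identity)
E2: A AND NOT D OR A
    = A   (absorption)
Both reduce to A, so they are equivalent.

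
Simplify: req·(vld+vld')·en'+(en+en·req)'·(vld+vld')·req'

req·(vld+vld')·en'+(en+en·req)'·(vld+vld')·req'
= req·(vld+vld')·en'+en'·(vld+vld')·req'   — absorption
= req·en'+en'·(vld+vld')·req'   — complement / identity
= req·en'+en'·req'   — complement / identity
= en'   — distribution

en'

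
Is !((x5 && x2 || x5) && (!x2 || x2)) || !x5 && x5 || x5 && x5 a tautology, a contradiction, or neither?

tautology

!((x5 && x2 || x5) && (!x2 || x2)) || !x5 && x5 || x5 && x5
= !((x5 && x2 || x5) && (!x2 || x2)) || x5   [distribution]
= !(x5 && (!x2 || x2)) || x5   [absorption]
= !x5 || x5   [complement / identity]
= true   [complement]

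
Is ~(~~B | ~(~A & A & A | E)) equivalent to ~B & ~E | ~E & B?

E1: ~(~~B | ~(~A & A & A | E))
    = ~(~~B | ~(~A & A | E))   [idempotence]
    = ~B & (~A & A | E)   [De Morgan]
    = ~B & E   [complement / identity]
E2: ~B & ~E | ~E & B
    = ~E   [distribution]
These differ: at A=0, B=0, E=1, E1 = 1 but E2 = 0.

No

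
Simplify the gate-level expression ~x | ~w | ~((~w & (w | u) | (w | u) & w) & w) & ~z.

~x | ~w

~x | ~w | ~((~w & (w | u) | (w | u) & w) & w) & ~z
= ~x | ~w | ~((w | u) & w) & ~z   (distribution)
= ~x | ~w | ~w & ~z   (absorption)
= ~x | ~w   (absorption)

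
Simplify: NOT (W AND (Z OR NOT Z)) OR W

NOT (W AND (Z OR NOT Z)) OR W
= NOT W OR W
= TRUE

TRUE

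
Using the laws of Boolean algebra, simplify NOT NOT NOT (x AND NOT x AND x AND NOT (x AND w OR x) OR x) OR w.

NOT x OR w

NOT NOT NOT (x AND NOT x AND x AND NOT (x AND w OR x) OR x) OR w
= NOT NOT NOT (x AND NOT x AND x AND NOT x OR x) OR w   (absorption)
= NOT (x AND NOT x AND x AND NOT x OR x) OR w   (double negation)
= NOT (x AND NOT x OR x) OR w   (idempotence)
= NOT x OR w   (complement / identity)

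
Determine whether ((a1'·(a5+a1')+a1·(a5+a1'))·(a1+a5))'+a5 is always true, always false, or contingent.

((a1'·(a5+a1')+a1·(a5+a1'))·(a1+a5))'+a5
= ((a5+a1')·(a1+a5))'+a5
= (a5+a1'·a1)'+a5
= a5'+a5
= 1

always true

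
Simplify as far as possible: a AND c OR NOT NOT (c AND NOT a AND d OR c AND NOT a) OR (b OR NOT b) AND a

a AND c OR NOT NOT (c AND NOT a AND d OR c AND NOT a) OR (b OR NOT b) AND a
= a AND c OR c AND NOT a AND d OR c AND NOT a OR (b OR NOT b) AND a   [double negation]
= a AND c OR c AND NOT a AND d OR c AND NOT a OR a   [complement / identity]
= a AND c OR c AND NOT a OR a   [absorption]
= c OR a   [distribution]

c OR a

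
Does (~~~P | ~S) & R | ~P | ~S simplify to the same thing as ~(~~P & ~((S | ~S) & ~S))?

Yes

E1: (~~~P | ~S) & R | ~P | ~S
    = (~P | ~S) & R | ~P | ~S   [double negation]
    = ~P | ~S   [absorption]
E2: ~(~~P & ~((S | ~S) & ~S))
    = ~(~~P & ~~S)   [complement / identity]
    = ~P | ~S   [De Morgan]
Both reduce to ~P | ~S, so they are equivalent.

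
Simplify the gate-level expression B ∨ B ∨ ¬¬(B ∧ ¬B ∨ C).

B ∨ C

B ∨ B ∨ ¬¬(B ∧ ¬B ∨ C)
= B ∨ B ∨ B ∧ ¬B ∨ C   — double negation
= B ∨ B ∨ C   — complement / identity
= B ∨ C   — idempotence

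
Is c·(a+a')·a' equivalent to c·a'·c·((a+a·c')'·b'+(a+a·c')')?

E1: c·(a+a')·a'
    = c·a'   — complement / identity
E2: c·a'·c·((a+a·c')'·b'+(a+a·c')')
    = c·a'·c·(a+a·c')'   — absorption
    = c·a'·c·a'   — absorption
    = c·a'   — idempotence
Both reduce to c·a', so they are equivalent.

Yes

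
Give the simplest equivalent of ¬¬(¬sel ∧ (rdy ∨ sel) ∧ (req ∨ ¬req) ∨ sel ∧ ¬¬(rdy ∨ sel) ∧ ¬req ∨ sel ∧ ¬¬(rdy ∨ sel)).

¬¬(¬sel ∧ (rdy ∨ sel) ∧ (req ∨ ¬req) ∨ sel ∧ ¬¬(rdy ∨ sel) ∧ ¬req ∨ sel ∧ ¬¬(rdy ∨ sel))
= ¬¬(¬sel ∧ (rdy ∨ sel) ∧ (req ∨ ¬req) ∨ sel ∧ ¬¬(rdy ∨ sel))   [absorption]
= ¬¬(¬sel ∧ (rdy ∨ sel) ∨ sel ∧ ¬¬(rdy ∨ sel))   [complement / identity]
= ¬¬(¬sel ∧ (rdy ∨ sel) ∨ sel ∧ (rdy ∨ sel))   [double negation]
= ¬¬(rdy ∨ sel)   [distribution]
= rdy ∨ sel   [double negation]

rdy ∨ sel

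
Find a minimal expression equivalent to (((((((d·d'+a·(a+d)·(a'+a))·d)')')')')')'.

a·d

(((((((d·d'+a·(a+d)·(a'+a))·d)')')')')')'
= (((((d·d'+a·(a+d)·(a'+a))·d)')')')'   [double negation]
= (((d·d'+a·(a+d)·(a'+a))·d)')'   [double negation]
= (((d·d'+a·(a+d))·d)')'   [complement / identity]
= ((a·(a+d)·d)')'   [complement / identity]
= ((a·d)')'   [absorption]
= a·d   [double negation]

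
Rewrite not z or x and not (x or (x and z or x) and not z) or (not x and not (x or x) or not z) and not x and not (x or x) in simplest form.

not z or x and not (x or (x and z or x) and not z) or (not x and not (x or x) or not z) and not x and not (x or x)
= not z or x and not (x or (x and z or x) and not z) or not x and not (x or x)
= not z or x and not (x or x and not z) or not x and not (x or x)
= not z or x and not x or not x and not (x or x)
= not z or x and not x or not x and not x
= not z or not x

not z or not x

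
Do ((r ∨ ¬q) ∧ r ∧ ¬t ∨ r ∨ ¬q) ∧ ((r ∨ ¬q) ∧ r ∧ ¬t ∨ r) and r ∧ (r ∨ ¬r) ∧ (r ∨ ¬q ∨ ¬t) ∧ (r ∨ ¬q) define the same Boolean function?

Yes

E1: ((r ∨ ¬q) ∧ r ∧ ¬t ∨ r ∨ ¬q) ∧ ((r ∨ ¬q) ∧ r ∧ ¬t ∨ r)
    = (r ∨ ¬q) ∧ r ∨ (r ∨ ¬q) ∧ r ∧ ¬t   [distribution]
    = (r ∨ ¬q) ∧ r   [absorption]
    = r   [absorption]
E2: r ∧ (r ∨ ¬r) ∧ (r ∨ ¬q ∨ ¬t) ∧ (r ∨ ¬q)
    = r ∧ (r ∨ ¬r) ∧ (r ∨ ¬q)   [absorption]
    = r ∧ (r ∨ ¬q)   [complement / identity]
    = r   [absorption]
Both reduce to r, so they are equivalent.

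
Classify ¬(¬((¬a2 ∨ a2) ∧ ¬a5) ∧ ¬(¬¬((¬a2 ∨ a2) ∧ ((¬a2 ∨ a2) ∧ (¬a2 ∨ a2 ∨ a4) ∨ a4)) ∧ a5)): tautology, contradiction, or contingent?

¬(¬((¬a2 ∨ a2) ∧ ¬a5) ∧ ¬(¬¬((¬a2 ∨ a2) ∧ ((¬a2 ∨ a2) ∧ (¬a2 ∨ a2 ∨ a4) ∨ a4)) ∧ a5))
= (¬a2 ∨ a2) ∧ ¬a5 ∨ ¬¬((¬a2 ∨ a2) ∧ ((¬a2 ∨ a2) ∧ (¬a2 ∨ a2 ∨ a4) ∨ a4)) ∧ a5
= (¬a2 ∨ a2) ∧ ¬a5 ∨ ¬¬((¬a2 ∨ a2) ∧ (¬a2 ∨ a2 ∨ a4)) ∧ a5
= (¬a2 ∨ a2) ∧ ¬a5 ∨ (¬a2 ∨ a2) ∧ (¬a2 ∨ a2 ∨ a4) ∧ a5
= (¬a2 ∨ a2) ∧ ¬a5 ∨ (¬a2 ∨ a2) ∧ a5
= ¬a2 ∨ a2
= True

tautology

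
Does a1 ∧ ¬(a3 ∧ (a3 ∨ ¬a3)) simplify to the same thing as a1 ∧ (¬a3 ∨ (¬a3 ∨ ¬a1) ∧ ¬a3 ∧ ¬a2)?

E1: a1 ∧ ¬(a3 ∧ (a3 ∨ ¬a3))
    = a1 ∧ ¬a3   — complement / identity
E2: a1 ∧ (¬a3 ∨ (¬a3 ∨ ¬a1) ∧ ¬a3 ∧ ¬a2)
    = a1 ∧ (¬a3 ∨ ¬a3 ∧ ¬a2)   — absorption
    = a1 ∧ ¬a3   — absorption
Both reduce to a1 ∧ ¬a3, so they are equivalent.

Yes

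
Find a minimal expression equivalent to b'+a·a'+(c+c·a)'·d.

b'+c'·d

b'+a·a'+(c+c·a)'·d
= b'+a·a'+c'·d
= b'+c'·d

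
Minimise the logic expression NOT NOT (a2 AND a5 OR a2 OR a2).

a2

NOT NOT (a2 AND a5 OR a2 OR a2)
= NOT NOT (a2 AND a5 OR a2)
= NOT NOT a2
= a2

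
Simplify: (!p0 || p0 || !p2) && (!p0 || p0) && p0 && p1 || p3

(!p0 || p0 || !p2) && (!p0 || p0) && p0 && p1 || p3
= (!p0 || p0) && p0 && p1 || p3   — absorption
= p0 && p1 || p3   — complement / identity

p0 && p1 || p3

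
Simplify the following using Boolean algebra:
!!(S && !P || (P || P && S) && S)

!!(S && !P || (P || P && S) && S)
= !!(S && !P || P && S)   — absorption
= !!S   — distribution
= S   — double negation

S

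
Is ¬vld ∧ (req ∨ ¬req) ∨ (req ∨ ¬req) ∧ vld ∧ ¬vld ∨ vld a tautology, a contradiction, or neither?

¬vld ∧ (req ∨ ¬req) ∨ (req ∨ ¬req) ∧ vld ∧ ¬vld ∨ vld
= (req ∨ ¬req ∨ (req ∨ ¬req) ∧ vld) ∧ ¬vld ∨ vld
= (req ∨ ¬req) ∧ ¬vld ∨ vld
= ¬vld ∨ vld
= True

tautology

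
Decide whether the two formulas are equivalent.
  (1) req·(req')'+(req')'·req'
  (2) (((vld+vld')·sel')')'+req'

No

E1: req·(req')'+(req')'·req'
    = (req')'
    = req
E2: (((vld+vld')·sel')')'+req'
    = (vld+vld')·sel'+req'
    = sel'+req'
These differ: at req=0, sel=1, vld=0, E1 = 0 but E2 = 1.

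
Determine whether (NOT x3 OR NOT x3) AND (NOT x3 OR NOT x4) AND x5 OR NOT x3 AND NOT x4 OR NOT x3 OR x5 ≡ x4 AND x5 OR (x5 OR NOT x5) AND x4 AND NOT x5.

No

E1: (NOT x3 OR NOT x3) AND (NOT x3 OR NOT x4) AND x5 OR NOT x3 AND NOT x4 OR NOT x3 OR x5
    = (NOT x3 AND NOT x4 OR NOT x3) AND x5 OR NOT x3 AND NOT x4 OR NOT x3 OR x5   (distribution)
    = NOT x3 AND NOT x4 OR NOT x3 OR x5   (absorption)
    = NOT x3 OR x5   (absorption)
E2: x4 AND x5 OR (x5 OR NOT x5) AND x4 AND NOT x5
    = x4 AND x5 OR x4 AND NOT x5   (complement / identity)
    = x4   (distribution)
These differ: at x3=0, x4=0, x5=1, E1 = 1 but E2 = 0.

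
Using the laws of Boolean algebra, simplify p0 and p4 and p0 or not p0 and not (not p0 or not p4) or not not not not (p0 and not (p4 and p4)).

p0

p0 and p4 and p0 or not p0 and not (not p0 or not p4) or not not not not (p0 and not (p4 and p4))
= p0 and p4 and p0 or not p0 and not (not p0 or not p4) or not not (p0 and not (p4 and p4))   [double negation]
= p0 and p4 and p0 or not p0 and p0 and p4 or not not (p0 and not (p4 and p4))   [De Morgan]
= p0 and p4 or not not (p0 and not (p4 and p4))   [distribution]
= p0 and p4 or not not (p0 and not p4)   [idempotence]
= p0 and p4 or p0 and not p4   [double negation]
= p0   [distribution]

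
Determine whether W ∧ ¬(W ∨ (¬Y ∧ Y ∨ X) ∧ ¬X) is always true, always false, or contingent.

always false

W ∧ ¬(W ∨ (¬Y ∧ Y ∨ X) ∧ ¬X)
= W ∧ ¬(W ∨ X ∧ ¬X)   — complement / identity
= W ∧ ¬W   — complement / identity
= False   — complement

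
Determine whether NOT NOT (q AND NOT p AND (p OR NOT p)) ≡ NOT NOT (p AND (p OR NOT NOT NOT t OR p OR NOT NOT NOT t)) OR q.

E1: NOT NOT (q AND NOT p AND (p OR NOT p))
    = NOT NOT (q AND NOT p)   (complement / identity)
    = q AND NOT p   (double negation)
E2: NOT NOT (p AND (p OR NOT NOT NOT t OR p OR NOT NOT NOT t)) OR q
    = NOT NOT (p AND (p OR NOT NOT NOT t)) OR q   (idempotence)
    = NOT NOT (p AND (p OR NOT t)) OR q   (double negation)
    = NOT NOT p OR q   (absorption)
    = p OR q   (double negation)
These differ: at p=1, q=1, t=0, E1 = 0 but E2 = 1.

No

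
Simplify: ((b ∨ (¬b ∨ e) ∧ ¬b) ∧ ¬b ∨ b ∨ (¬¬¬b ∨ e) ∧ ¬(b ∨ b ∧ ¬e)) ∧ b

((b ∨ (¬b ∨ e) ∧ ¬b) ∧ ¬b ∨ b ∨ (¬¬¬b ∨ e) ∧ ¬(b ∨ b ∧ ¬e)) ∧ b
= ((b ∨ (¬b ∨ e) ∧ ¬b) ∧ ¬b ∨ b ∨ (¬¬¬b ∨ e) ∧ ¬b) ∧ b   [absorption]
= ((b ∨ (¬b ∨ e) ∧ ¬b) ∧ ¬b ∨ b ∨ (¬b ∨ e) ∧ ¬b) ∧ b   [double negation]
= (b ∨ (¬b ∨ e) ∧ ¬b) ∧ b   [absorption]
= (b ∨ ¬b) ∧ b   [absorption]
= b   [complement / identity]

b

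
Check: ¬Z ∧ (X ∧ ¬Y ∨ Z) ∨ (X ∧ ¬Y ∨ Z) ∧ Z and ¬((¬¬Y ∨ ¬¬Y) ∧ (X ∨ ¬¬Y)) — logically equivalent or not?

E1: ¬Z ∧ (X ∧ ¬Y ∨ Z) ∨ (X ∧ ¬Y ∨ Z) ∧ Z
    = X ∧ ¬Y ∨ Z   [distribution]
E2: ¬((¬¬Y ∨ ¬¬Y) ∧ (X ∨ ¬¬Y))
    = ¬(¬¬Y ∨ ¬¬Y ∧ X)   [distribution]
    = ¬¬¬Y   [absorption]
    = ¬Y   [double negation]
These differ: at X=0, Y=1, Z=1, E1 = 1 but E2 = 0.

No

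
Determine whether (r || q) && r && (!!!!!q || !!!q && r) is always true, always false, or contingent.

(r || q) && r && (!!!!!q || !!!q && r)
= r && (!!!!!q || !!!q && r)   — absorption
= r && (!!!q || !!!q && r)   — double negation
= r && !!!q   — absorption
= r && !q   — double negation
This depends on q, r, so it is not a constant.

contingent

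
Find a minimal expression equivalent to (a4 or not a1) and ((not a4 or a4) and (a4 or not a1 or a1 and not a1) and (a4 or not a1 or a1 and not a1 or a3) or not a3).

(a4 or not a1) and ((not a4 or a4) and (a4 or not a1 or a1 and not a1) and (a4 or not a1 or a1 and not a1 or a3) or not a3)
= (a4 or not a1) and ((not a4 or a4) and (a4 or not a1 or a1 and not a1) or not a3)   [absorption]
= (a4 or not a1) and (a4 or not a1 or a1 and not a1 or not a3)   [complement / identity]
= (a4 or not a1) and (a4 or not a1 or not a3)   [complement / identity]
= a4 or not a1   [absorption]

a4 or not a1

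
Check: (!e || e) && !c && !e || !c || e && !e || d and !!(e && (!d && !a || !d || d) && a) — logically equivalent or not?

E1: (!e || e) && !c && !e || !c || e && !e || d
    = (!e || e) && !c && !e || !c || d   (complement / identity)
    = !c && !e || !c || d   (complement / identity)
    = !c || d   (absorption)
E2: !!(e && (!d && !a || !d || d) && a)
    = e && (!d && !a || !d || d) && a   (double negation)
    = e && (!d || d) && a   (absorption)
    = e && a   (complement / identity)
These differ: at a=0, c=0, d=1, e=0, E1 = 1 but E2 = 0.

No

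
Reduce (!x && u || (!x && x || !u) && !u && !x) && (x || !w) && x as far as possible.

false

(!x && u || (!x && x || !u) && !u && !x) && (x || !w) && x
= (!x && u || !u && !u && !x) && (x || !w) && x   — complement / identity
= (!x && u || !u && !x) && (x || !w) && x   — idempotence
= (!x && u || !u && !x) && x   — absorption
= !x && x   — distribution
= false   — complement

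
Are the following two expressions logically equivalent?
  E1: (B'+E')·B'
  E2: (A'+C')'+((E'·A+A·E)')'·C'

E1: (B'+E')·B'
    = B'   (absorption)
E2: (A'+C')'+((E'·A+A·E)')'·C'
    = A·C+((E'·A+A·E)')'·C'   (De Morgan)
    = A·C+(E'·A+A·E)·C'   (double negation)
    = A·C+A·C'   (distribution)
    = A   (distribution)
These differ: at A=0, B=0, C=1, E=0, E1 = 1 but E2 = 0.

No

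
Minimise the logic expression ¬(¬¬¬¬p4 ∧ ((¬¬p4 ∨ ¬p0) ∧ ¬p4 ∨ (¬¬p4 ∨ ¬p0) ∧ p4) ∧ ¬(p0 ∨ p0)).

¬(¬¬¬¬p4 ∧ ((¬¬p4 ∨ ¬p0) ∧ ¬p4 ∨ (¬¬p4 ∨ ¬p0) ∧ p4) ∧ ¬(p0 ∨ p0))
= ¬(¬¬¬¬p4 ∧ (¬¬p4 ∨ ¬p0) ∧ ¬(p0 ∨ p0))   — distribution
= ¬(¬¬¬¬p4 ∧ (¬¬p4 ∨ ¬p0) ∧ ¬p0)   — idempotence
= ¬(¬¬p4 ∧ (¬¬p4 ∨ ¬p0) ∧ ¬p0)   — double negation
= ¬(¬¬p4 ∧ ¬p0)   — absorption
= ¬p4 ∨ p0   — De Morgan

¬p4 ∨ p0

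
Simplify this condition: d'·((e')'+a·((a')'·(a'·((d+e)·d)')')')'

d'·e'

d'·((e')'+a·((a')'·(a'·((d+e)·d)')')')'
= d'·(e+a·((a')'·(a'·((d+e)·d)')')')'   [double negation]
= d'·(e+a·((a')'·(a'·d')')')'   [absorption]
= d'·(e+a·(a'+a'·d'))'   [De Morgan]
= d'·(e+a·a')'   [absorption]
= d'·e'   [complement / identity]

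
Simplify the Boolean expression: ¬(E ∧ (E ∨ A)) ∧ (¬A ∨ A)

¬E

¬(E ∧ (E ∨ A)) ∧ (¬A ∨ A)
= ¬(E ∧ (E ∨ A))   [complement / identity]
= ¬E   [absorption]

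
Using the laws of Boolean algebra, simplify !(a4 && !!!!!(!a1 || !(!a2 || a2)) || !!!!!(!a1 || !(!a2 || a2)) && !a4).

!a1

!(a4 && !!!!!(!a1 || !(!a2 || a2)) || !!!!!(!a1 || !(!a2 || a2)) && !a4)
= !!!!!!(!a1 || !(!a2 || a2))   — distribution
= !!!!!(a1 && (!a2 || a2))   — De Morgan
= !!!!!a1   — complement / identity
= !!!a1   — double negation
= !a1   — double negation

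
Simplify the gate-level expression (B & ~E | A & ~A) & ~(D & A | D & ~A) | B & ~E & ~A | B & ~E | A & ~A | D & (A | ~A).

B & ~E | D

(B & ~E | A & ~A) & ~(D & A | D & ~A) | B & ~E & ~A | B & ~E | A & ~A | D & (A | ~A)
= (B & ~E | A & ~A) & ~D | B & ~E & ~A | B & ~E | A & ~A | D & (A | ~A)   [distribution]
= (B & ~E | A & ~A) & ~D | B & ~E | A & ~A | D & (A | ~A)   [absorption]
= B & ~E | A & ~A | D & (A | ~A)   [absorption]
= B & ~E | A & ~A | D   [complement / identity]
= B & ~E | D   [complement / identity]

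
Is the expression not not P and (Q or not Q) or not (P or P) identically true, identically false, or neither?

not not P and (Q or not Q) or not (P or P)
= not not P or not (P or P)
= not not P or not P
= P or not P
= True

identically true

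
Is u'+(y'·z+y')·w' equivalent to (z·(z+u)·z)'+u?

E1: u'+(y'·z+y')·w'
    = u'+y'·w'   [absorption]
E2: (z·(z+u)·z)'+u
    = (z·z)'+u   [absorption]
    = z'+u   [idempotence]
These differ: at u=1, w=1, y=1, z=0, E1 = 0 but E2 = 1.

No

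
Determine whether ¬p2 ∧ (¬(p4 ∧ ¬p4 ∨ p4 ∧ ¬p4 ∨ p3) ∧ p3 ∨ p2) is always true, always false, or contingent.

always false

¬p2 ∧ (¬(p4 ∧ ¬p4 ∨ p4 ∧ ¬p4 ∨ p3) ∧ p3 ∨ p2)
= ¬p2 ∧ (¬(p4 ∧ ¬p4 ∨ p3) ∧ p3 ∨ p2)   [complement / identity]
= ¬p2 ∧ (¬p3 ∧ p3 ∨ p2)   [complement / identity]
= ¬p2 ∧ p2   [complement / identity]
= False   [complement]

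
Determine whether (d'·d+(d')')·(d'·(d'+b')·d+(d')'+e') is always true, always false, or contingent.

contingent

(d'·d+(d')')·(d'·(d'+b')·d+(d')'+e')
= (d'·d+(d')')·(d'·d+(d')'+e')   (absorption)
= d'·d+(d')'   (absorption)
= d'·d+d   (double negation)
= d   (complement / identity)
This depends on d, so it is not a constant.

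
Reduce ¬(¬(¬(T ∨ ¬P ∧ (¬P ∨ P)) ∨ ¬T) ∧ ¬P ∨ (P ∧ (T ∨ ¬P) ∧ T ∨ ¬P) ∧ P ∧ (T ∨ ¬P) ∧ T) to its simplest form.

¬(¬(¬(T ∨ ¬P ∧ (¬P ∨ P)) ∨ ¬T) ∧ ¬P ∨ (P ∧ (T ∨ ¬P) ∧ T ∨ ¬P) ∧ P ∧ (T ∨ ¬P) ∧ T)
= ¬(¬(¬(T ∨ ¬P) ∨ ¬T) ∧ ¬P ∨ (P ∧ (T ∨ ¬P) ∧ T ∨ ¬P) ∧ P ∧ (T ∨ ¬P) ∧ T)   (complement / identity)
= ¬(¬(¬(T ∨ ¬P) ∨ ¬T) ∧ ¬P ∨ P ∧ (T ∨ ¬P) ∧ T)   (absorption)
= ¬((T ∨ ¬P) ∧ T ∧ ¬P ∨ P ∧ (T ∨ ¬P) ∧ T)   (De Morgan)
= ¬((T ∨ ¬P) ∧ T)   (distribution)
= ¬T   (absorption)

¬T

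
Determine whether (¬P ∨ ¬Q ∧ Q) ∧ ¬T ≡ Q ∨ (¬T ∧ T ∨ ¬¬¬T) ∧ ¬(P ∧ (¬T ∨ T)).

E1: (¬P ∨ ¬Q ∧ Q) ∧ ¬T
    = ¬P ∧ ¬T   — complement / identity
E2: Q ∨ (¬T ∧ T ∨ ¬¬¬T) ∧ ¬(P ∧ (¬T ∨ T))
    = Q ∨ ¬¬¬T ∧ ¬(P ∧ (¬T ∨ T))   — complement / identity
    = Q ∨ ¬T ∧ ¬(P ∧ (¬T ∨ T))   — double negation
    = Q ∨ ¬T ∧ ¬P   — complement / identity
These differ: at P=0, Q=1, T=1, E1 = 0 but E2 = 1.

No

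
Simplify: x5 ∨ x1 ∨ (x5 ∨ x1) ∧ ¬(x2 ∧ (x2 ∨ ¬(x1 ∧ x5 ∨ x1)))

x5 ∨ x1 ∨ (x5 ∨ x1) ∧ ¬(x2 ∧ (x2 ∨ ¬(x1 ∧ x5 ∨ x1)))
= x5 ∨ x1 ∨ (x5 ∨ x1) ∧ ¬(x2 ∧ (x2 ∨ ¬x1))   (absorption)
= x5 ∨ x1 ∨ (x5 ∨ x1) ∧ ¬x2   (absorption)
= x5 ∨ x1   (absorption)

x5 ∨ x1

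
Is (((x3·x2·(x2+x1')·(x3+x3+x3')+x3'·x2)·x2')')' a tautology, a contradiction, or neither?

(((x3·x2·(x2+x1')·(x3+x3+x3')+x3'·x2)·x2')')'
= (((x3·x2·(x2+x1')·(x3+x3')+x3'·x2)·x2')')'   [idempotence]
= (((x3·x2·(x3+x3')+x3'·x2)·x2')')'   [absorption]
= (x3·x2·(x3+x3')+x3'·x2)·x2'   [double negation]
= (x3·x2+x3'·x2)·x2'   [complement / identity]
= x2·x2'   [distribution]
= 0   [complement]

contradiction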